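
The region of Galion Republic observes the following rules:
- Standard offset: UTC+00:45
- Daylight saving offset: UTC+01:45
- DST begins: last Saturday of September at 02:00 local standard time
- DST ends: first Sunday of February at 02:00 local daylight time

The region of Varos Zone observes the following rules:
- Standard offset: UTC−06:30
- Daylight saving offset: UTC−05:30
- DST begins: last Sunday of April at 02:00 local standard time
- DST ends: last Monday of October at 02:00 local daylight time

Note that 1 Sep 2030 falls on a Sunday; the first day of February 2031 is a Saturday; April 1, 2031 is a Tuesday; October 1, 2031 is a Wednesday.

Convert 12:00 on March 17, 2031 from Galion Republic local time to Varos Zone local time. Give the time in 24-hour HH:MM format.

04:45

1 September 2030 is a Sunday, so Saturdays fall on 7, 14, 21, 28; the last is September 28.
1 February 2031 is a Saturday, so the first Sunday is February 2.
March 17, 2031 is outside the daylight-saving period (28 September 2030 – 2 February 2031), so Galion Republic is on standard time, UTC+00:45.
12:00 Galion Republic − 0h45m = 11:15 UTC.
1 April 2031 is a Tuesday, so Sundays fall on 6, 13, 20, 27; the last is April 27.
1 October 2031 is a Wednesday, so Mondays fall on 6, 13, 20, 27; the last is October 27.
At the standard offset (UTC−06:30), 11:15 UTC − 6h30m = 04:45 Varos Zone standard time.
The standard-time date in Varos Zone, March 17, 2031, does not fall between 27 April and 27 October, so daylight saving is not in effect and Varos Zone is at UTC−06:30.
11:15 UTC − 6h30m = 04:45 Varos Zone.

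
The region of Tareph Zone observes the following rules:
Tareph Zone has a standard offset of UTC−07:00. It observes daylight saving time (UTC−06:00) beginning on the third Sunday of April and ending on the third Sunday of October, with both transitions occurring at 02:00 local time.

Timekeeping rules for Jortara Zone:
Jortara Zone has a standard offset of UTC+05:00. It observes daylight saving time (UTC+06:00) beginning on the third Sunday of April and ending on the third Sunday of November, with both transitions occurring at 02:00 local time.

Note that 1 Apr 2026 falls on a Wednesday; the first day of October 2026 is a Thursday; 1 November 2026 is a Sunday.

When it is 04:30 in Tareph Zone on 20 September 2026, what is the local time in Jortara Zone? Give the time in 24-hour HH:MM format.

16:30

1 April 2026 is a Wednesday, so the first Sunday is April 5 and the third is April 19.
1 October 2026 is a Thursday, so the first Sunday is October 4 and the third is October 18.
20 September 2026 falls between 19 April and 18 October, so daylight saving is in effect and Tareph Zone is at UTC−06:00.
04:30 Tareph Zone + 6h = 10:30 UTC.
1 April 2026 is a Wednesday, so the first Sunday is April 5 and the third is April 19.
1 November 2026 is a Sunday, so the first Sunday is November 1 and the third is November 15.
At the standard offset (UTC+05:00), 10:30 UTC + 5h = 15:30 Jortara Zone standard time.
The standard-time date in Jortara Zone, 20 September 2026, lies within the daylight-saving period (19 April – 15 November), so Jortara Zone is on daylight time, UTC+06:00.
10:30 UTC + 6h = 16:30 Jortara Zone.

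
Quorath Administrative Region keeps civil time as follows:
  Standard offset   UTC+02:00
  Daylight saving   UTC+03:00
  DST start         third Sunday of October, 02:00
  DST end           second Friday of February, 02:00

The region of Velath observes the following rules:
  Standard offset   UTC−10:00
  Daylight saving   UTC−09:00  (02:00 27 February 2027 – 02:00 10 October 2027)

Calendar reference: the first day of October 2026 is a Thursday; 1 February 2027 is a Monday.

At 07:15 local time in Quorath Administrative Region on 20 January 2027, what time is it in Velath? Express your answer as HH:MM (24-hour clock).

1 October 2026 is a Thursday, so the first Sunday is October 4 and the third is October 18.
1 February 2027 is a Monday, so the first Friday is February 5 and the second is February 12.
20 January 2027 lies within the daylight-saving period (18 October 2026 – 12 February 2027), so Quorath Administrative Region is on daylight time, UTC+03:00.
07:15 Quorath Administrative Region − 3h = 04:15 UTC.
At the standard offset (UTC−10:00), 04:15 UTC − 10h = 18:15 Velath standard time (rolling into the previous day, 19 January 2027).
The standard-time date in Velath, 19 January 2027, does not fall between 27 February and 10 October, so daylight saving is not in effect and Velath is at UTC−10:00.
04:15 UTC − 10h = 18:15 Velath (rolling into the previous day, 19 January 2027).

18:15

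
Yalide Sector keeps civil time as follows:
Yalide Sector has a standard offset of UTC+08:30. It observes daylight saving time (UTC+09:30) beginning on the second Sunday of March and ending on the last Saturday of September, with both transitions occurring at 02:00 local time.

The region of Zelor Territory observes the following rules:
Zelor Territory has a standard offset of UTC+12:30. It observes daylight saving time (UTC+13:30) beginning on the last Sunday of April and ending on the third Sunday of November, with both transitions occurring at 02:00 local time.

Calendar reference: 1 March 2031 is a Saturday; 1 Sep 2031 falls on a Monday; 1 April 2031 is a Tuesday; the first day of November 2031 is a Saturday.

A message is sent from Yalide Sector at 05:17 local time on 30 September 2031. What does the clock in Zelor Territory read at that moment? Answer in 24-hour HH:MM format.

10:17

1 March 2031 is a Saturday, so the first Sunday is March 2 and the second is March 9.
1 September 2031 is a Monday, so Saturdays fall on 6, 13, 20, 27; the last is September 27.
Daylight saving runs 9 March – 27 September; 30 September 2031 is outside that window, so Yalide Sector is on standard time at UTC+08:30.
05:17 Yalide Sector − 8h30m = 20:47 UTC (rolling into the previous day, 29 September 2031).
1 April 2031 is a Tuesday, so Sundays fall on 6, 13, 20, 27; the last is April 27.
1 November 2031 is a Saturday, so the first Sunday is November 2 and the third is November 16.
At the standard offset (UTC+12:30), 20:47 UTC + 12h30m = 09:17 Zelor Territory standard time (rolling into the next day, 30 September 2031).
The standard-time date in Zelor Territory, 30 September 2031, lies within the daylight-saving period (27 April – 16 November), so Zelor Territory is on daylight time, UTC+13:30.
20:47 UTC + 13h30m = 10:17 Zelor Territory (rolling into the next day, 30 September 2031).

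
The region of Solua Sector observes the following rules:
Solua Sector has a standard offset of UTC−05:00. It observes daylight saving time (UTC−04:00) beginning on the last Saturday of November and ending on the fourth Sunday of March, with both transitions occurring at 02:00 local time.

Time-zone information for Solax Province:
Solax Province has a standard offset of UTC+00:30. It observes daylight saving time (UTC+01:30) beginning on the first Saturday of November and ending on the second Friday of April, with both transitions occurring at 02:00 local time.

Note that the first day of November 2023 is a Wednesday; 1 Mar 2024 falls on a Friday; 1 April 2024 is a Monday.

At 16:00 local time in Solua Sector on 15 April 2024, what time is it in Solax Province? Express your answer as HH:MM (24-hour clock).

1 November 2023 is a Wednesday, so Saturdays fall on 4, 11, 18, 25; the last is November 25.
1 March 2024 is a Friday, so the first Sunday is March 3 and the fourth is March 24.
Daylight saving runs 25 November 2023 – 24 March 2024; 15 April 2024 is outside that window, so Solua Sector is on standard time at UTC−05:00.
16:00 Solua Sector + 5h = 21:00 UTC.
1 November 2023 is a Wednesday, so the first Saturday is November 4.
1 April 2024 is a Monday, so the first Friday is April 5 and the second is April 12.
At the standard offset (UTC+00:30), 21:00 UTC + 0h30m = 21:30 Solax Province standard time.
Daylight saving runs 4 November 2023 – 12 April 2024; the standard-time date in Solax Province, 15 April 2024, is outside that window, so Solax Province is on standard time at UTC+00:30.
21:00 UTC + 0h30m = 21:30 Solax Province.

21:30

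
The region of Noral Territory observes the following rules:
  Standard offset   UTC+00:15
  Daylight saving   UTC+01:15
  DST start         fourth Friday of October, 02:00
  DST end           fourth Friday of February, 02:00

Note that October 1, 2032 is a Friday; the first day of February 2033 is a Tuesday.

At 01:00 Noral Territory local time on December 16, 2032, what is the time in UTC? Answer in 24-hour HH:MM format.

23:45

1 October 2032 is a Friday, so the first Friday is October 1 and the fourth is October 22.
1 February 2033 is a Tuesday, so the first Friday is February 4 and the fourth is February 25.
December 16, 2032 lies within the daylight-saving period (22 October 2032 – 25 February 2033), so Noral Territory is on daylight time, UTC+01:15.
01:00 local − 1h15m = 23:45 UTC (rolling into the previous day, 15 December 2032).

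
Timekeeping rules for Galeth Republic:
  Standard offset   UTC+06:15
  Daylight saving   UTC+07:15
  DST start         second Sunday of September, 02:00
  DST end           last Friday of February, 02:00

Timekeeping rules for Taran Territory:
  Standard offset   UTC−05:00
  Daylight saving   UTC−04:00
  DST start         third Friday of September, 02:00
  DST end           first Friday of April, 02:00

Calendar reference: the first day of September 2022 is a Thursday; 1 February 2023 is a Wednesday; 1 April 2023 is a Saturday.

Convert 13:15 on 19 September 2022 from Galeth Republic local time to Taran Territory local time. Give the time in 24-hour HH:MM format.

02:00

1 September 2022 is a Thursday, so the first Sunday is September 4 and the second is September 11.
1 February 2023 is a Wednesday, so Fridays fall on 3, 10, 17, 24; the last is February 24.
19 September 2022 lies within the daylight-saving period (11 September 2022 – 24 February 2023), so Galeth Republic is on daylight time, UTC+07:15.
13:15 Galeth Republic − 7h15m = 06:00 UTC.
1 September 2022 is a Thursday, so the first Friday is September 2 and the third is September 16.
1 April 2023 is a Saturday, so the first Friday is April 7.
At the standard offset (UTC−05:00), 06:00 UTC − 5h = 01:00 Taran Territory standard time.
The standard-time date in Taran Territory, 19 September 2022, falls between 16 September 2022 and 7 April 2023, so daylight saving is in effect and Taran Territory is at UTC−04:00.
06:00 UTC − 4h = 02:00 Taran Territory.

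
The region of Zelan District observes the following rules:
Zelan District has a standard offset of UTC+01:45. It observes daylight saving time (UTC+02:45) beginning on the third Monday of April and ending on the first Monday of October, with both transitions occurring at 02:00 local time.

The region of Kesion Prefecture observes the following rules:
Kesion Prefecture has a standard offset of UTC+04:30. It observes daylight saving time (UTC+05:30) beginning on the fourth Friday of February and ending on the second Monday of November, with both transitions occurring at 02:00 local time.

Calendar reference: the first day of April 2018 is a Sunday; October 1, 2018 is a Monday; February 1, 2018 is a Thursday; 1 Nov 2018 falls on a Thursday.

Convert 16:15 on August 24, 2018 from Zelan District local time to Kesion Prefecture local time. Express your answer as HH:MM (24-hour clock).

19:00

1 April 2018 is a Sunday, so the first Monday is April 2 and the third is April 16.
1 October 2018 is a Monday, so the first Monday is October 1.
August 24, 2018 falls between 16 April and 1 October, so daylight saving is in effect and Zelan District is at UTC+02:45.
16:15 Zelan District − 2h45m = 13:30 UTC.
1 February 2018 is a Thursday, so the first Friday is February 2 and the fourth is February 23.
1 November 2018 is a Thursday, so the first Monday is November 5 and the second is November 12.
At the standard offset (UTC+04:30), 13:30 UTC + 4h30m = 18:00 Kesion Prefecture standard time.
The standard-time date in Kesion Prefecture, August 24, 2018, falls between 23 February and 12 November, so daylight saving is in effect and Kesion Prefecture is at UTC+05:30.
13:30 UTC + 5h30m = 19:00 Kesion Prefecture.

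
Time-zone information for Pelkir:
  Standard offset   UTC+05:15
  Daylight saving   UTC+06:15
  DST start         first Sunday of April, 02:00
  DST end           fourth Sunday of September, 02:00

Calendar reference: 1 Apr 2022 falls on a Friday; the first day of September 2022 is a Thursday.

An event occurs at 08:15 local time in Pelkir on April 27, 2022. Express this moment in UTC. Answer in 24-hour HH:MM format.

02:00

1 April 2022 is a Friday, so the first Sunday is April 3.
1 September 2022 is a Thursday, so the first Sunday is September 4 and the fourth is September 25.
April 27, 2022 lies within the daylight-saving period (3 April – 25 September), so Pelkir is on daylight time, UTC+06:15.
08:15 local − 6h15m = 02:00 UTC.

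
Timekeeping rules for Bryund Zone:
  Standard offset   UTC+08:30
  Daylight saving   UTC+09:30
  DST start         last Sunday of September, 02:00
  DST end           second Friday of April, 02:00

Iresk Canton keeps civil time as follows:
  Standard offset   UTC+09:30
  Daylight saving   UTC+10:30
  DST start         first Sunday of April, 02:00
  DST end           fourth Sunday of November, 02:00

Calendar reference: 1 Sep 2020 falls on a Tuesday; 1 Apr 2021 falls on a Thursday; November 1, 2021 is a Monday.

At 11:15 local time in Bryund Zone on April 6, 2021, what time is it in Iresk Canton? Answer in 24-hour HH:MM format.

1 September 2020 is a Tuesday, so Sundays fall on 6, 13, 20, 27; the last is September 27.
1 April 2021 is a Thursday, so the first Friday is April 2 and the second is April 9.
Daylight saving runs 27 September 2020 – 9 April 2021; April 6, 2021 is inside that window, so Bryund Zone is at UTC+09:30.
11:15 Bryund Zone − 9h30m = 01:45 UTC.
1 April 2021 is a Thursday, so the first Sunday is April 4.
1 November 2021 is a Monday, so the first Sunday is November 7 and the fourth is November 28.
At the standard offset (UTC+09:30), 01:45 UTC + 9h30m = 11:15 Iresk Canton standard time.
The standard-time date in Iresk Canton, April 6, 2021, lies within the daylight-saving period (4 April – 28 November), so Iresk Canton is on daylight time, UTC+10:30.
01:45 UTC + 10h30m = 12:15 Iresk Canton.

12:15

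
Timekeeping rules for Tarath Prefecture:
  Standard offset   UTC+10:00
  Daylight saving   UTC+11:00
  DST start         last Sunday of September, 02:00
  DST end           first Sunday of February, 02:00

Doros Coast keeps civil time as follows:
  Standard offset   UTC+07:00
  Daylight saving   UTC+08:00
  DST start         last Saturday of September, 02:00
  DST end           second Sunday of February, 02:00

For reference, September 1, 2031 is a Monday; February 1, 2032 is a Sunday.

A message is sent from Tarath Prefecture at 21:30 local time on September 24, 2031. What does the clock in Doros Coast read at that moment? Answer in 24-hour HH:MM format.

18:30

1 September 2031 is a Monday, so Sundays fall on 7, 14, 21, 28; the last is September 28.
1 February 2032 is a Sunday, so the first Sunday is February 1.
September 24, 2031 is outside the daylight-saving period (28 September 2031 – 1 February 2032), so Tarath Prefecture is on standard time, UTC+10:00.
21:30 Tarath Prefecture − 10h = 11:30 UTC.
1 September 2031 is a Monday, so Saturdays fall on 6, 13, 20, 27; the last is September 27.
1 February 2032 is a Sunday, so the first Sunday is February 1 and the second is February 8.
At the standard offset (UTC+07:00), 11:30 UTC + 7h = 18:30 Doros Coast standard time.
The standard-time date in Doros Coast, September 24, 2031, is outside the daylight-saving period (27 September 2031 – 8 February 2032), so Doros Coast is on standard time, UTC+07:00.
11:30 UTC + 7h = 18:30 Doros Coast.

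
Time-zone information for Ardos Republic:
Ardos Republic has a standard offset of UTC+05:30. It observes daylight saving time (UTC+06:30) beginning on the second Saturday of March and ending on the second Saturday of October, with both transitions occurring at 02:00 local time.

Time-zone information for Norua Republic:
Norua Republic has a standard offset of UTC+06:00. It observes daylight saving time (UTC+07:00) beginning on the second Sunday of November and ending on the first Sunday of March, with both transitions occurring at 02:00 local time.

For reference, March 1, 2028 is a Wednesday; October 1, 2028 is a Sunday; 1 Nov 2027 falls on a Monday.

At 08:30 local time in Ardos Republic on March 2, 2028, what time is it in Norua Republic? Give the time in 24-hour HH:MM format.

10:00

1 March 2028 is a Wednesday, so the first Saturday is March 4 and the second is March 11.
1 October 2028 is a Sunday, so the first Saturday is October 7 and the second is October 14.
March 2, 2028 is outside the daylight-saving period (11 March – 14 October), so Ardos Republic is on standard time, UTC+05:30.
08:30 Ardos Republic − 5h30m = 03:00 UTC.
1 November 2027 is a Monday, so the first Sunday is November 7 and the second is November 14.
1 March 2028 is a Wednesday, so the first Sunday is March 5.
At the standard offset (UTC+06:00), 03:00 UTC + 6h = 09:00 Norua Republic standard time.
The standard-time date in Norua Republic, March 2, 2028, falls between 14 November 2027 and 5 March 2028, so daylight saving is in effect and Norua Republic is at UTC+07:00.
03:00 UTC + 7h = 10:00 Norua Republic.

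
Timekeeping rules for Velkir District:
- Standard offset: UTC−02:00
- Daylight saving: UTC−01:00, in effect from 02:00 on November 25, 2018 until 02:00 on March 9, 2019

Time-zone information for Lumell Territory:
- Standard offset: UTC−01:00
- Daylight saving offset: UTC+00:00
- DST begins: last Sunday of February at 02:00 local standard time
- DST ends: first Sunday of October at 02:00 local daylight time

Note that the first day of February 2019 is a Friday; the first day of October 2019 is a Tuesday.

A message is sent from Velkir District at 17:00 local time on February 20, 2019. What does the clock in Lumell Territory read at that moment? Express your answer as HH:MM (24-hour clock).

February 20, 2019 lies within the daylight-saving period (25 November 2018 – 9 March 2019), so Velkir District is on daylight time, UTC−01:00.
17:00 Velkir District + 1h = 18:00 UTC.
1 February 2019 is a Friday, so Sundays fall on 3, 10, 17, 24; the last is February 24.
1 October 2019 is a Tuesday, so the first Sunday is October 6.
At the standard offset (UTC−01:00), 18:00 UTC − 1h = 17:00 Lumell Territory standard time.
Daylight saving runs 24 February – 6 October; the standard-time date in Lumell Territory, February 20, 2019, is outside that window, so Lumell Territory is on standard time at UTC−01:00.
18:00 UTC − 1h = 17:00 Lumell Territory.

17:00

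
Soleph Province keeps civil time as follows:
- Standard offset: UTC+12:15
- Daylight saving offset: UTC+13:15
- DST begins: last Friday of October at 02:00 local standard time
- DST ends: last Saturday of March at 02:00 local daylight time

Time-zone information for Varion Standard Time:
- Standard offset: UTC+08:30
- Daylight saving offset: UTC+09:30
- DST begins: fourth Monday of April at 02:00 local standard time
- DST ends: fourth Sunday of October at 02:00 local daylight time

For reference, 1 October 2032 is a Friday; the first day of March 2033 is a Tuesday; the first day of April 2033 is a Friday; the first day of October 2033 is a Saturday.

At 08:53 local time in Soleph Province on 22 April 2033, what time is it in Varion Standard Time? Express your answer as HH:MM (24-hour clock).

05:08

1 October 2032 is a Friday, so Fridays fall on 1, 8, 15, 22, 29; the last is October 29.
1 March 2033 is a Tuesday, so Saturdays fall on 5, 12, 19, 26; the last is March 26.
22 April 2033 does not fall between 29 October 2032 and 26 March 2033, so daylight saving is not in effect and Soleph Province is at UTC+12:15.
08:53 Soleph Province − 12h15m = 20:38 UTC (rolling into the previous day, 21 April 2033).
1 April 2033 is a Friday, so the first Monday is April 4 and the fourth is April 25.
1 October 2033 is a Saturday, so the first Sunday is October 2 and the fourth is October 23.
At the standard offset (UTC+08:30), 20:38 UTC + 8h30m = 05:08 Varion Standard Time standard time (rolling into the next day, 22 April 2033).
Daylight saving runs 25 April – 23 October; the standard-time date in Varion Standard Time, 22 April 2033, is outside that window, so Varion Standard Time is on standard time at UTC+08:30.
20:38 UTC + 8h30m = 05:08 Varion Standard Time (rolling into the next day, 22 April 2033).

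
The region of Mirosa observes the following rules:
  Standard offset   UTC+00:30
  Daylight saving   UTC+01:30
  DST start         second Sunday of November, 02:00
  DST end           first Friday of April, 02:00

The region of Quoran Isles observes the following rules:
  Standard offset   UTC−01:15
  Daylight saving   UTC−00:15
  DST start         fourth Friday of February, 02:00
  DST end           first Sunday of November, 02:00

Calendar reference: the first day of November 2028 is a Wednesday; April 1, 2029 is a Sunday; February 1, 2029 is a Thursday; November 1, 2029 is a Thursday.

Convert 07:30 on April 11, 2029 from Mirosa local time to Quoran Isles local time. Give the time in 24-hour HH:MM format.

06:45

1 November 2028 is a Wednesday, so the first Sunday is November 5 and the second is November 12.
1 April 2029 is a Sunday, so the first Friday is April 6.
Daylight saving runs 12 November 2028 – 6 April 2029; April 11, 2029 is outside that window, so Mirosa is on standard time at UTC+00:30.
07:30 Mirosa − 0h30m = 07:00 UTC.
1 February 2029 is a Thursday, so the first Friday is February 2 and the fourth is February 23.
1 November 2029 is a Thursday, so the first Sunday is November 4.
At the standard offset (UTC−01:15), 07:00 UTC − 1h15m = 05:45 Quoran Isles standard time.
Daylight saving runs 23 February – 4 November; the standard-time date in Quoran Isles, April 11, 2029, is inside that window, so Quoran Isles is at UTC−00:15.
07:00 UTC − 0h15m = 06:45 Quoran Isles.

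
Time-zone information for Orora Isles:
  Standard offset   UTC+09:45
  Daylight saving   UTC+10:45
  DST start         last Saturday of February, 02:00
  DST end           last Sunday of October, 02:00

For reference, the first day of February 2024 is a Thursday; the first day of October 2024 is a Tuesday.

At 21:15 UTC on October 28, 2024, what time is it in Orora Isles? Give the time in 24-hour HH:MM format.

1 February 2024 is a Thursday, so Saturdays fall on 3, 10, 17, 24; the last is February 24.
1 October 2024 is a Tuesday, so Sundays fall on 6, 13, 20, 27; the last is October 27.
At the standard offset (UTC+09:45), 21:15 UTC + 9h45m = 07:00 Orora Isles standard time (rolling into the next day, 29 October 2024).
The standard-time date in Orora Isles, October 29, 2024, is outside the daylight-saving period (24 February – 27 October), so Orora Isles is on standard time, UTC+09:45.
21:15 UTC + 9h45m = 07:00 local (rolling into the next day, 29 October 2024).

07:00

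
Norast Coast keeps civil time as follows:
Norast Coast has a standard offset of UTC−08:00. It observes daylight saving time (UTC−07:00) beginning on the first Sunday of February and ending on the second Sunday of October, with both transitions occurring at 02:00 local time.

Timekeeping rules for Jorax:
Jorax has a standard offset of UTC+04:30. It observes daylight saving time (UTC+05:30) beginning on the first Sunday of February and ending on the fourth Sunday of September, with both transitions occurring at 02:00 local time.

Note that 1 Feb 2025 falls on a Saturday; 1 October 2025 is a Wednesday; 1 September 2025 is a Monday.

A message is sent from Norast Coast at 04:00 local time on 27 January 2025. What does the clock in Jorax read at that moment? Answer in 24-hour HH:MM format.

16:30

1 February 2025 is a Saturday, so the first Sunday is February 2.
1 October 2025 is a Wednesday, so the first Sunday is October 5 and the second is October 12.
27 January 2025 does not fall between 2 February and 12 October, so daylight saving is not in effect and Norast Coast is at UTC−08:00.
04:00 Norast Coast + 8h = 12:00 UTC.
1 February 2025 is a Saturday, so the first Sunday is February 2.
1 September 2025 is a Monday, so the first Sunday is September 7 and the fourth is September 28.
At the standard offset (UTC+04:30), 12:00 UTC + 4h30m = 16:30 Jorax standard time.
The standard-time date in Jorax, 27 January 2025, is outside the daylight-saving period (2 February – 28 September), so Jorax is on standard time, UTC+04:30.
12:00 UTC + 4h30m = 16:30 Jorax.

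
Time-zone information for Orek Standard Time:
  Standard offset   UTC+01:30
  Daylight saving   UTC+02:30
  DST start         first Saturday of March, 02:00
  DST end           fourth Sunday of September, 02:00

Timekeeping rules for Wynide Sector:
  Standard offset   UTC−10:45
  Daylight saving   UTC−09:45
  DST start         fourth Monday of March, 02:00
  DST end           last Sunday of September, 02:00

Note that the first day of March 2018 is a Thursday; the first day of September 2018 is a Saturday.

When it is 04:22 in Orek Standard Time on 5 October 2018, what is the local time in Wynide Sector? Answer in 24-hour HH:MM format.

1 March 2018 is a Thursday, so the first Saturday is March 3.
1 September 2018 is a Saturday, so the first Sunday is September 2 and the fourth is September 23.
5 October 2018 is outside the daylight-saving period (3 March – 23 September), so Orek Standard Time is on standard time, UTC+01:30.
04:22 Orek Standard Time − 1h30m = 02:52 UTC.
1 March 2018 is a Thursday, so the first Monday is March 5 and the fourth is March 26.
1 September 2018 is a Saturday, so Sundays fall on 2, 9, 16, 23, 30; the last is September 30.
At the standard offset (UTC−10:45), 02:52 UTC − 10h45m = 16:07 Wynide Sector standard time (rolling into the previous day, 4 October 2018).
The standard-time date in Wynide Sector, 4 October 2018, does not fall between 26 March and 30 September, so daylight saving is not in effect and Wynide Sector is at UTC−10:45.
02:52 UTC − 10h45m = 16:07 Wynide Sector (rolling into the previous day, 4 October 2018).

16:07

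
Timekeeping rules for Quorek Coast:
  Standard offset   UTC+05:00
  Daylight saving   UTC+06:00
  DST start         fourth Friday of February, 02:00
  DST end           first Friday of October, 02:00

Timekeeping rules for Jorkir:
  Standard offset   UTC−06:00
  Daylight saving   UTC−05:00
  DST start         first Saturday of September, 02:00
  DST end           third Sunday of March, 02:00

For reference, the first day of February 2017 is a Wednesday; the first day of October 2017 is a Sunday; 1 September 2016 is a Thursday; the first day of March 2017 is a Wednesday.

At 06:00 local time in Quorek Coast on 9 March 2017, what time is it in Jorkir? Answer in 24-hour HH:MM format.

19:00

1 February 2017 is a Wednesday, so the first Friday is February 3 and the fourth is February 24.
1 October 2017 is a Sunday, so the first Friday is October 6.
9 March 2017 lies within the daylight-saving period (24 February – 6 October), so Quorek Coast is on daylight time, UTC+06:00.
06:00 Quorek Coast − 6h = 00:00 UTC.
1 September 2016 is a Thursday, so the first Saturday is September 3.
1 March 2017 is a Wednesday, so the first Sunday is March 5 and the third is March 19.
At the standard offset (UTC−06:00), 00:00 UTC − 6h = 18:00 Jorkir standard time (rolling into the previous day, 8 March 2017).
Daylight saving runs 3 September 2016 – 19 March 2017; the standard-time date in Jorkir, 8 March 2017, is inside that window, so Jorkir is at UTC−05:00.
00:00 UTC − 5h = 19:00 Jorkir (rolling into the previous day, 8 March 2017).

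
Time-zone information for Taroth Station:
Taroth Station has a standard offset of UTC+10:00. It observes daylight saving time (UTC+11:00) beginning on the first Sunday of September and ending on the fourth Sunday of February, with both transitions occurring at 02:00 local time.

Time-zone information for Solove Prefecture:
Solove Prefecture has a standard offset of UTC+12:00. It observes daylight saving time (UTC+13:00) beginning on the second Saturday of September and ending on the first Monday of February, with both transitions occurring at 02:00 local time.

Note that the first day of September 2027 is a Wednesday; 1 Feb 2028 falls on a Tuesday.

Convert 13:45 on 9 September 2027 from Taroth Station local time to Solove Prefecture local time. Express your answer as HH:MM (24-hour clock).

1 September 2027 is a Wednesday, so the first Sunday is September 5.
1 February 2028 is a Tuesday, so the first Sunday is February 6 and the fourth is February 27.
9 September 2027 lies within the daylight-saving period (5 September 2027 – 27 February 2028), so Taroth Station is on daylight time, UTC+11:00.
13:45 Taroth Station − 11h = 02:45 UTC.
1 September 2027 is a Wednesday, so the first Saturday is September 4 and the second is September 11.
1 February 2028 is a Tuesday, so the first Monday is February 7.
At the standard offset (UTC+12:00), 02:45 UTC + 12h = 14:45 Solove Prefecture standard time.
The standard-time date in Solove Prefecture, 9 September 2027, is outside the daylight-saving period (11 September 2027 – 7 February 2028), so Solove Prefecture is on standard time, UTC+12:00.
02:45 UTC + 12h = 14:45 Solove Prefecture.

14:45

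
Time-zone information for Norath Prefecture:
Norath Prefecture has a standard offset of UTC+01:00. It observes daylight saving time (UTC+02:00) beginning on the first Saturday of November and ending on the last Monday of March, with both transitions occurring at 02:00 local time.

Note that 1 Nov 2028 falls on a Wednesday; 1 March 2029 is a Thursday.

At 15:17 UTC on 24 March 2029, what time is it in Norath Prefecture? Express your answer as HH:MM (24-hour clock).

17:17

1 November 2028 is a Wednesday, so the first Saturday is November 4.
1 March 2029 is a Thursday, so Mondays fall on 5, 12, 19, 26; the last is March 26.
At the standard offset (UTC+01:00), 15:17 UTC + 1h = 16:17 Norath Prefecture standard time.
Daylight saving runs 4 November 2028 – 26 March 2029; the standard-time date in Norath Prefecture, 24 March 2029, is inside that window, so Norath Prefecture is at UTC+02:00.
15:17 UTC + 2h = 17:17 local.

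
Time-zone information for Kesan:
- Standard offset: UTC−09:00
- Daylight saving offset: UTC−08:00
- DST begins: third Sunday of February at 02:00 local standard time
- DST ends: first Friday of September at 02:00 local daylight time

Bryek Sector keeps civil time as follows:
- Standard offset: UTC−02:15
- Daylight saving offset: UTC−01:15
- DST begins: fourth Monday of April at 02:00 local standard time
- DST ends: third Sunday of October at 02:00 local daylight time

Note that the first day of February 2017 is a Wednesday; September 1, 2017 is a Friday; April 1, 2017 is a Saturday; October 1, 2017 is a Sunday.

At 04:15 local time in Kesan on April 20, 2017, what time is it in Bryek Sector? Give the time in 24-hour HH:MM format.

1 February 2017 is a Wednesday, so the first Sunday is February 5 and the third is February 19.
1 September 2017 is a Friday, so the first Friday is September 1.
April 20, 2017 falls between 19 February and 1 September, so daylight saving is in effect and Kesan is at UTC−08:00.
04:15 Kesan + 8h = 12:15 UTC.
1 April 2017 is a Saturday, so the first Monday is April 3 and the fourth is April 24.
1 October 2017 is a Sunday, so the first Sunday is October 1 and the third is October 15.
At the standard offset (UTC−02:15), 12:15 UTC − 2h15m = 10:00 Bryek Sector standard time.
The standard-time date in Bryek Sector, April 20, 2017, does not fall between 24 April and 15 October, so daylight saving is not in effect and Bryek Sector is at UTC−02:15.
12:15 UTC − 2h15m = 10:00 Bryek Sector.

10:00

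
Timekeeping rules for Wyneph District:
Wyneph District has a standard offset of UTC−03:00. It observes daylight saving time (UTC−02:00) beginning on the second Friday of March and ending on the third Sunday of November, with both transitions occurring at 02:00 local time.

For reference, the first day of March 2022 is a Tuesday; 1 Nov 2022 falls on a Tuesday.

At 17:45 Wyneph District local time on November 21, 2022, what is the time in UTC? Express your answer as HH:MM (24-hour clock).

20:45

1 March 2022 is a Tuesday, so the first Friday is March 4 and the second is March 11.
1 November 2022 is a Tuesday, so the first Sunday is November 6 and the third is November 20.
Daylight saving runs 11 March – 20 November; November 21, 2022 is outside that window, so Wyneph District is on standard time at UTC−03:00.
17:45 local + 3h = 20:45 UTC.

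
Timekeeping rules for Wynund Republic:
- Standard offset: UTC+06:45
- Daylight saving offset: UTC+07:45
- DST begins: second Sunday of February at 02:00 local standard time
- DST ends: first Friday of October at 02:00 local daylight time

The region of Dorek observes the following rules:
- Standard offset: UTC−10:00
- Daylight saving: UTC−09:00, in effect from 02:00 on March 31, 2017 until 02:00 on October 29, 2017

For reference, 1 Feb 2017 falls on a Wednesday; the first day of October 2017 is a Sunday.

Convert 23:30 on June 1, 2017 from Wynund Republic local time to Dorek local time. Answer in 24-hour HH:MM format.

06:45

1 February 2017 is a Wednesday, so the first Sunday is February 5 and the second is February 12.
1 October 2017 is a Sunday, so the first Friday is October 6.
June 1, 2017 lies within the daylight-saving period (12 February – 6 October), so Wynund Republic is on daylight time, UTC+07:45.
23:30 Wynund Republic − 7h45m = 15:45 UTC.
At the standard offset (UTC−10:00), 15:45 UTC − 10h = 05:45 Dorek standard time.
The standard-time date in Dorek, June 1, 2017, lies within the daylight-saving period (31 March – 29 October), so Dorek is on daylight time, UTC−09:00.
15:45 UTC − 9h = 06:45 Dorek.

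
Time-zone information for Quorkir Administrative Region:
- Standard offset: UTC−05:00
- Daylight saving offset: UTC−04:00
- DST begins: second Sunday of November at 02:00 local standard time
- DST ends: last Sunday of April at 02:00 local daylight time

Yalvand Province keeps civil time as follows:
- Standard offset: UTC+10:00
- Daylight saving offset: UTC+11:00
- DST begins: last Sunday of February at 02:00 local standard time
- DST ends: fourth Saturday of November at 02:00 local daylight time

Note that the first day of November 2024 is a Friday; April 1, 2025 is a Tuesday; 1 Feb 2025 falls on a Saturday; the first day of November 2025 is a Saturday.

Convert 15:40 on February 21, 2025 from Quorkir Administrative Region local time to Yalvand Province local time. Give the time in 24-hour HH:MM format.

05:40

1 November 2024 is a Friday, so the first Sunday is November 3 and the second is November 10.
1 April 2025 is a Tuesday, so Sundays fall on 6, 13, 20, 27; the last is April 27.
February 21, 2025 lies within the daylight-saving period (10 November 2024 – 27 April 2025), so Quorkir Administrative Region is on daylight time, UTC−04:00.
15:40 Quorkir Administrative Region + 4h = 19:40 UTC.
1 February 2025 is a Saturday, so Sundays fall on 2, 9, 16, 23; the last is February 23.
1 November 2025 is a Saturday, so the first Saturday is November 1 and the fourth is November 22.
At the standard offset (UTC+10:00), 19:40 UTC + 10h = 05:40 Yalvand Province standard time (rolling into the next day, 22 February 2025).
Daylight saving runs 23 February – 22 November; the standard-time date in Yalvand Province, February 22, 2025, is outside that window, so Yalvand Province is on standard time at UTC+10:00.
19:40 UTC + 10h = 05:40 Yalvand Province (rolling into the next day, 22 February 2025).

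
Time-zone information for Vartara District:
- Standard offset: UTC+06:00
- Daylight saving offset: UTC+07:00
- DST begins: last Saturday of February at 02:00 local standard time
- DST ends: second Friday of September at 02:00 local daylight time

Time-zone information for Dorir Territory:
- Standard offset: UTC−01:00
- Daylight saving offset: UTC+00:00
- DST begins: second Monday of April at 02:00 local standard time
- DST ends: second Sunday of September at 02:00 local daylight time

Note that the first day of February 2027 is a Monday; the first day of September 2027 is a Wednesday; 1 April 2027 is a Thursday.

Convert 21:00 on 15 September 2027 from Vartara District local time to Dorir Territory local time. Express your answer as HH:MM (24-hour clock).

14:00

1 February 2027 is a Monday, so Saturdays fall on 6, 13, 20, 27; the last is February 27.
1 September 2027 is a Wednesday, so the first Friday is September 3 and the second is September 10.
15 September 2027 is outside the daylight-saving period (27 February – 10 September), so Vartara District is on standard time, UTC+06:00.
21:00 Vartara District − 6h = 15:00 UTC.
1 April 2027 is a Thursday, so the first Monday is April 5 and the second is April 12.
1 September 2027 is a Wednesday, so the first Sunday is September 5 and the second is September 12.
At the standard offset (UTC−01:00), 15:00 UTC − 1h = 14:00 Dorir Territory standard time.
The standard-time date in Dorir Territory, 15 September 2027, does not fall between 12 April and 12 September, so daylight saving is not in effect and Dorir Territory is at UTC−01:00.
15:00 UTC − 1h = 14:00 Dorir Territory.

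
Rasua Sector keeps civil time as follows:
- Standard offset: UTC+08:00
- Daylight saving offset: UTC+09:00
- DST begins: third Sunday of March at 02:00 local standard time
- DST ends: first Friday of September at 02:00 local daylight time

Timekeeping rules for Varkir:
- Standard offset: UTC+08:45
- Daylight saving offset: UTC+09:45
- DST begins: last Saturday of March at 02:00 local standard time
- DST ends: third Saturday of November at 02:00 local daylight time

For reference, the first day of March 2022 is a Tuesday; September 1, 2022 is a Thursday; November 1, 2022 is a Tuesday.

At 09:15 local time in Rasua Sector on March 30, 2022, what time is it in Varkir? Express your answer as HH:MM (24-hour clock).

10:00

1 March 2022 is a Tuesday, so the first Sunday is March 6 and the third is March 20.
1 September 2022 is a Thursday, so the first Friday is September 2.
March 30, 2022 lies within the daylight-saving period (20 March – 2 September), so Rasua Sector is on daylight time, UTC+09:00.
09:15 Rasua Sector − 9h = 00:15 UTC.
1 March 2022 is a Tuesday, so Saturdays fall on 5, 12, 19, 26; the last is March 26.
1 November 2022 is a Tuesday, so the first Saturday is November 5 and the third is November 19.
At the standard offset (UTC+08:45), 00:15 UTC + 8h45m = 09:00 Varkir standard time.
The standard-time date in Varkir, March 30, 2022, lies within the daylight-saving period (26 March – 19 November), so Varkir is on daylight time, UTC+09:45.
00:15 UTC + 9h45m = 10:00 Varkir.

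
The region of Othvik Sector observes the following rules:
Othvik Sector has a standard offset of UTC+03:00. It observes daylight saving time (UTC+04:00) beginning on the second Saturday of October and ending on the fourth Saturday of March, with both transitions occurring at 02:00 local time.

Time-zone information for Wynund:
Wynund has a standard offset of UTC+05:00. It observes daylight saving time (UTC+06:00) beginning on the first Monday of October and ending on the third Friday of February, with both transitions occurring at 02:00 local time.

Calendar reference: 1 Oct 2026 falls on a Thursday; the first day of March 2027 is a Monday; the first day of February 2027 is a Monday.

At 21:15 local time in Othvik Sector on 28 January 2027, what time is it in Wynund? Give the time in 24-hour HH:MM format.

1 October 2026 is a Thursday, so the first Saturday is October 3 and the second is October 10.
1 March 2027 is a Monday, so the first Saturday is March 6 and the fourth is March 27.
28 January 2027 lies within the daylight-saving period (10 October 2026 – 27 March 2027), so Othvik Sector is on daylight time, UTC+04:00.
21:15 Othvik Sector − 4h = 17:15 UTC.
1 October 2026 is a Thursday, so the first Monday is October 5.
1 February 2027 is a Monday, so the first Friday is February 5 and the third is February 19.
At the standard offset (UTC+05:00), 17:15 UTC + 5h = 22:15 Wynund standard time.
The standard-time date in Wynund, 28 January 2027, falls between 5 October 2026 and 19 February 2027, so daylight saving is in effect and Wynund is at UTC+06:00.
17:15 UTC + 6h = 23:15 Wynund.

23:15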